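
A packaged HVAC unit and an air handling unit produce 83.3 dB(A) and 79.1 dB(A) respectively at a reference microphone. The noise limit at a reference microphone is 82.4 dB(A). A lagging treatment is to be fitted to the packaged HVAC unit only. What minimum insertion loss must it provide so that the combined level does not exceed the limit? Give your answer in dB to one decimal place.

The untreated sources together contribute 10^(79.1/10) = 8.128e+07, i.e. 79.10 dB(A).
To meet 82.4 dB(A) overall, the treated packaged HVAC unit may contribute at most 10^(82.4/10) − 8.128e+07 = 9.250e+07, i.e. 79.66 dB(A).
Required insertion loss = 83.3 − 79.66 = 3.64 dB.

3.6 dB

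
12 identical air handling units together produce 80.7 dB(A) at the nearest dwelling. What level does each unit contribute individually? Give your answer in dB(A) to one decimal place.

69.9 dB(A)

Dividing the total intensity by 12 lowers the level by 10·log₁₀ 12 = 10.792 dB: L₁ = 80.7 − 10.792.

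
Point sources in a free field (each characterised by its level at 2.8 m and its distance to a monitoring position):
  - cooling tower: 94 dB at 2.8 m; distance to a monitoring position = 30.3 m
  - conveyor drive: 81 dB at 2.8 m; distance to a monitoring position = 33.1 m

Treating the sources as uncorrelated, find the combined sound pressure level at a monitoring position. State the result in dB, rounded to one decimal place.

73.5 dB

Apply inverse-square spreading to bring every level to the receiver, then sum 10^(L/10).
cooling tower: 94 − 20·log₁₀(30.3/2.8) = 94 − 20.69 = 73.31 dB.
conveyor drive: 81 − 20·log₁₀(33.1/2.8) = 81 − 21.45 = 59.55 dB.
Σ 10^(L/10) = 2.235e+07 → L_total = 10·log₁₀(2.235e+07) = 73.49 dB.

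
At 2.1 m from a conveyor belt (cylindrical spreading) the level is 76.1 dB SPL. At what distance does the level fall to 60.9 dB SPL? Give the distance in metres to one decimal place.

69.5 m

The 15.2 dB drop corresponds to a distance ratio of 10^(15.2/10) for a line source.
r₂ = 2.1·10^((76.1−60.9)/10) = 2.1·10^(15.2/10) = 69.54 m.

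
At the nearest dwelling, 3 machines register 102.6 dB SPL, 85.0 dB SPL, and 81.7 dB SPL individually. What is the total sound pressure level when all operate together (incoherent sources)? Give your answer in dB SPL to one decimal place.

102.7 dB SPL

Incoherent sources combine by intensity addition: L_total = 10·log₁₀(Σ 10^(L_i/10)).
Σ 10^(L/10) = 10^(102.6/10) + 10^(85.0/10) + 10^(81.7/10) = 1.866e+10.
L_total = 10·log₁₀(1.866e+10) = 102.71 dB SPL.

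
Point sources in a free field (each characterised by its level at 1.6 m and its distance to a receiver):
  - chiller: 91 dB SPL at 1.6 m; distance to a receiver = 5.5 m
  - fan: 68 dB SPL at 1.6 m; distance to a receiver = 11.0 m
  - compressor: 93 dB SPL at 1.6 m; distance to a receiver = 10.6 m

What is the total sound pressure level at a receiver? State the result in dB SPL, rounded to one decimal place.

Propagate each source to the receiver with L = L_ref − 20·log₁₀(r/r_ref), then add intensities.
chiller: 91 − 20·log₁₀(5.5/1.6) = 91 − 10.72 = 80.28 dB SPL.
fan: 68 − 20·log₁₀(11.0/1.6) = 68 − 16.75 = 51.25 dB SPL.
compressor: 93 − 20·log₁₀(10.6/1.6) = 93 − 16.42 = 76.58 dB SPL.
Σ 10^(L/10) = 1.521e+08 → L_total = 10·log₁₀(1.521e+08) = 81.82 dB SPL.

81.8 dB SPL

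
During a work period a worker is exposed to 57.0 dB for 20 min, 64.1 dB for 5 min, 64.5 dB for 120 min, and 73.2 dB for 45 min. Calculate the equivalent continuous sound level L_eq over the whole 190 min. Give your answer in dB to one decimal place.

68.4 dB

The energy average is taken in the linear domain: L_eq = 10·log₁₀[(Σ tᵢ·10^(Lᵢ/10))/T], T = 190 min.
Σ tᵢ·10^(Lᵢ/10) = 20·10^(57.0/10) + 5·10^(64.1/10) + 120·10^(64.5/10) + 45·10^(73.2/10) = 1.301e+09.
L_eq = 10·log₁₀(1.301e+09/190) = 68.36 dB.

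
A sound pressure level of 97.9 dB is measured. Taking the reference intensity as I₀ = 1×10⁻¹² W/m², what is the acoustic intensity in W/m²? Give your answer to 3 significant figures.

L = 10·log₁₀(I/I₀) ⇒ I = I₀·10^(L/10) = 10⁻¹² × 10^9.79.

0.00617 W/m²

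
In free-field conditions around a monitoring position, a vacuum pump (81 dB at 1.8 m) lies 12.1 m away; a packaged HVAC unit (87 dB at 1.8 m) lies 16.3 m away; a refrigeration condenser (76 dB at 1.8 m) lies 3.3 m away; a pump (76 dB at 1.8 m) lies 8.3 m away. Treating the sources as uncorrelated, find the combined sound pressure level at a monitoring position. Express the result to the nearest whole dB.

74 dB

First find each source's level at the receiver (point-source: −20·log₁₀(r/r_ref)), then combine on an intensity basis.
vacuum pump: 81 − 20·log₁₀(12.1/1.8) = 81 − 16.55 = 64.45 dB.
packaged HVAC unit: 87 − 20·log₁₀(16.3/1.8) = 87 − 19.14 = 67.86 dB.
refrigeration condenser: 76 − 20·log₁₀(3.3/1.8) = 76 − 5.26 = 70.74 dB.
pump: 76 − 20·log₁₀(8.3/1.8) = 76 − 13.28 = 62.72 dB.
Σ 10^(L/10) = 2.261e+07 → L_total = 10·log₁₀(2.261e+07) = 73.54 dB.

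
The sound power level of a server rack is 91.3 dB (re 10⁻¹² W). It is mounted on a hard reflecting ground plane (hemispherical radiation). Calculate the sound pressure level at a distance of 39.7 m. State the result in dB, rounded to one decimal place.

L_p = L_w − 10·log₁₀(2π·r²) with r = 39.7 m.
2π·r² = 9903 m², 10·log₁₀ of that is 39.958 dB.
L_p = 91.3 − 39.958 = 51.34 dB.

51.3 dB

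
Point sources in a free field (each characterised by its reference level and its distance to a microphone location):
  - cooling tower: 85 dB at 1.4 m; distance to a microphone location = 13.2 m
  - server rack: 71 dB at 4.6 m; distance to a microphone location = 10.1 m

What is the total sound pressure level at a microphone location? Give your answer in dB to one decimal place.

Apply inverse-square spreading to bring every level to the receiver, then sum 10^(L/10).
cooling tower: 85 − 20·log₁₀(13.2/1.4) = 85 − 19.49 = 65.51 dB.
server rack: 71 − 20·log₁₀(10.1/4.6) = 71 − 6.83 = 64.17 dB.
Σ 10^(L/10) = 6.169e+06 → L_total = 10·log₁₀(6.169e+06) = 67.90 dB.

67.9 dB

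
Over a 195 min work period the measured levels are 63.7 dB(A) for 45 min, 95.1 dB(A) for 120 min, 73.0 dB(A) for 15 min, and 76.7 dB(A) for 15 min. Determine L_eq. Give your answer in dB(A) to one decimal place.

The energy average is taken in the linear domain: L_eq = 10·log₁₀[(Σ tᵢ·10^(Lᵢ/10))/T], T = 195 min.
Σ tᵢ·10^(Lᵢ/10) = 45·10^(63.7/10) + 120·10^(95.1/10) + 15·10^(73.0/10) + 15·10^(76.7/10) = 3.894e+11.
L_eq = 10·log₁₀(3.894e+11/195) = 93.00 dB(A).

93.0 dB(A)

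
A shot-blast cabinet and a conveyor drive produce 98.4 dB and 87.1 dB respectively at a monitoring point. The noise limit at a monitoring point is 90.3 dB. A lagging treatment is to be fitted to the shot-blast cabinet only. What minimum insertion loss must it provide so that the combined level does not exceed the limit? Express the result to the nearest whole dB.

11 dB

Everything except the shot-blast cabinet sums to 10^(87.1/10) = 5.129e+08 in linear terms, 87.10 dB.
To meet 90.3 dB overall, the treated shot-blast cabinet may contribute at most 10^(90.3/10) − 5.129e+08 = 5.587e+08, i.e. 87.47 dB.
So the shot-blast cabinet must be reduced from 98.4 to 87.47 dB: IL = 10.93 dB.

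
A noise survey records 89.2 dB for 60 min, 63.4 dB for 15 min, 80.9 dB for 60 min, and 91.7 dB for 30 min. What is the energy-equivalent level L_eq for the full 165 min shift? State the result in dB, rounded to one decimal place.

87.9 dB

L_eq = 10·log₁₀[(1/T)·Σ tᵢ·10^(Lᵢ/10)] with T = 165 min.
Σ tᵢ·10^(Lᵢ/10) = 60·10^(89.2/10) + 15·10^(63.4/10) + 60·10^(80.9/10) + 30·10^(91.7/10) = 1.017e+11.
L_eq = 10·log₁₀(1.017e+11/165) = 87.90 dB.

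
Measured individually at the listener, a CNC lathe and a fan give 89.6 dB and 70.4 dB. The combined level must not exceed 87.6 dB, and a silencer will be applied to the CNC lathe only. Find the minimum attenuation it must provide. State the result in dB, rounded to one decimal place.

Fixed contribution from the other source: Σ 10^(L/10) = 10^(70.4/10) = 1.096e+07 (70.40 dB).
The limit corresponds to 10^(87.6/10) = 5.754e+08; subtracting the fixed part leaves 5.645e+08 for the CNC lathe, i.e. 87.52 dB.
Required insertion loss = 89.6 − 87.52 = 2.08 dB.

2.1 dB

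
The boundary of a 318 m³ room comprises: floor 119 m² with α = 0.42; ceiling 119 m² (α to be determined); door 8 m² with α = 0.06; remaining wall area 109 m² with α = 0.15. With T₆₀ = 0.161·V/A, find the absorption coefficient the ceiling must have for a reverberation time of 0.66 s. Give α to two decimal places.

From T₆₀ = 0.161·V/A, the target T₆₀ = 0.66 s needs A = 0.161·318/0.66 = 77.57 m².
Absorption from the other surfaces = 119·0.42 + 8·0.06 + 109·0.15 = 66.81 m², so the ceiling must supply 10.76 m² over 119 m².
α = 10.76/119 = 0.090.

0.09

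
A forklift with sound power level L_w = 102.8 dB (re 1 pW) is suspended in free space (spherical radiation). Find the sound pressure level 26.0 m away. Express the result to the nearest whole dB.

64 dB

Free-field spherical radiation: L_p = L_w − 10·log₁₀(4π·r²), r = 26.0 m.
4π·r² = 8495 m², 10·log₁₀ of that is 39.292 dB.
L_p = 102.8 − 39.292 = 63.51 dB.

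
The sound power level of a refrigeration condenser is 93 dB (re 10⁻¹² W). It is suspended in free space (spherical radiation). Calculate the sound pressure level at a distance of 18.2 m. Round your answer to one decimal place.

Free-field spherical radiation: L_p = L_w − 10·log₁₀(4π·r²), r = 18.2 m.
4π·r² = 4162 m², 10·log₁₀ of that is 36.194 dB.
L_p = 93 − 36.194 = 56.81 dB.

56.8 dB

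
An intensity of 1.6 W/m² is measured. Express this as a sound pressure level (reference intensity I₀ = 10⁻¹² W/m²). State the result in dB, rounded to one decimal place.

122.0 dB

I/I₀ = 1.6/10⁻¹² = 1.6×10^12, and L = 10·log₁₀(I/I₀).
L = 10·(0.2041 + 12) = 122.04 dB.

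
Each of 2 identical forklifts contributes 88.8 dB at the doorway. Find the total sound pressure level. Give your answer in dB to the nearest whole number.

With 2 equal, uncorrelated contributions the intensity is 2× that of one unit, giving a rise of 10·log₁₀ 2.
L_total = 88.8 + 10·log₁₀(2) = 88.8 + 3.010 = 91.81 dB.

92 dB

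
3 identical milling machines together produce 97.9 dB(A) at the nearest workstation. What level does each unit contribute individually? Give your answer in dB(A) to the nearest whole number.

3 equal contributions raise the level by 10·log₁₀ 3 = 4.771 dB, so each unit alone gives 97.9 − 4.771.

93 dB(A)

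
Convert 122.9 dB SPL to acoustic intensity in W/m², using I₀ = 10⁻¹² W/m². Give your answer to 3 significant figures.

1.95 W/m²

I = I₀·10^(L/10) = 10⁻¹² × 10^(122.9/10) = 10^(0.290).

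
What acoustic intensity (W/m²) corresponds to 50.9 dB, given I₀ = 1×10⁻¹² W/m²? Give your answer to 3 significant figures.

1.23e-07 W/m²

I = I₀·10^(L/10) = 10⁻¹² × 10^(50.9/10) = 10^(-6.910).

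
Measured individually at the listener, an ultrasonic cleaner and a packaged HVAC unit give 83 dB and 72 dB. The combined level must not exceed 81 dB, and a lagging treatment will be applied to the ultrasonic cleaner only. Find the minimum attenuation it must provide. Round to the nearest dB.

3 dB

Fixed contribution from the other source: Σ 10^(L/10) = 10^(72/10) = 1.585e+07 (72.00 dB).
The limit corresponds to 10^(81/10) = 1.259e+08; subtracting the fixed part leaves 1.100e+08 for the ultrasonic cleaner, i.e. 80.42 dB.
Required insertion loss = 83 − 80.42 = 2.58 dB.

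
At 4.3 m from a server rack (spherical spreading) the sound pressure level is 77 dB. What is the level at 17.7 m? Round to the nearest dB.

Spherical spreading from a point source gives a 20·log₁₀(r₂/r₁) drop.
L₂ = 77 − 20·log₁₀(17.7/4.3) = 77 − 12.290 = 64.71 dB.

65 dB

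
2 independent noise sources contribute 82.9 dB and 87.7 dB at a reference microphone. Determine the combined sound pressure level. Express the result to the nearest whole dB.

89 dB

Incoherent sources combine by intensity addition: L_total = 10·log₁₀(Σ 10^(L_i/10)).
Σ 10^(L/10) = 10^(82.9/10) + 10^(87.7/10) = 7.838e+08.
L_total = 10·log₁₀(7.838e+08) = 88.94 dB.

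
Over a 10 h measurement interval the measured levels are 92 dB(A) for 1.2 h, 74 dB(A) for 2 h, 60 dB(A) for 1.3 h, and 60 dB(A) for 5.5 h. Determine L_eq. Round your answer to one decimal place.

82.9 dB(A)

Weight each interval's intensity by its duration and average over T = 10 h:
Σ tᵢ·10^(Lᵢ/10) = 1.2·10^(92/10) + 2·10^(74/10) + 1.3·10^(60/10) + 5.5·10^(60/10) = 1.959e+09.
L_eq = 10·log₁₀(1.959e+09/10) = 82.92 dB(A).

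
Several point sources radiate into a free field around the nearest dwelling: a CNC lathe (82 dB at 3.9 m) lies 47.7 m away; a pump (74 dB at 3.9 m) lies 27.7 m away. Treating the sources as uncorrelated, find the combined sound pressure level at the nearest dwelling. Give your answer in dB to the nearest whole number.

62 dB

Propagate each source to the receiver with L = L_ref − 20·log₁₀(r/r_ref), then add intensities.
CNC lathe: 82 − 20·log₁₀(47.7/3.9) = 82 − 21.75 = 60.25 dB.
pump: 74 − 20·log₁₀(27.7/3.9) = 74 − 17.03 = 56.97 dB.
Σ 10^(L/10) = 1.557e+06 → L_total = 10·log₁₀(1.557e+06) = 61.92 dB.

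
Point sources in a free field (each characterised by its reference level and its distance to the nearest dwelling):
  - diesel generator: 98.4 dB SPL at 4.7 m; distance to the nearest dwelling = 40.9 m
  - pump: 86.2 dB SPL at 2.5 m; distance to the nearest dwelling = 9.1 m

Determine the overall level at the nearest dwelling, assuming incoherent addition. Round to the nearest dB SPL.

81 dB SPL

Propagate each source to the receiver with L = L_ref − 20·log₁₀(r/r_ref), then add intensities.
diesel generator: 98.4 − 20·log₁₀(40.9/4.7) = 98.4 − 18.79 = 79.61 dB SPL.
pump: 86.2 − 20·log₁₀(9.1/2.5) = 86.2 − 11.22 = 74.98 dB SPL.
Σ 10^(L/10) = 1.228e+08 → L_total = 10·log₁₀(1.228e+08) = 80.89 dB SPL.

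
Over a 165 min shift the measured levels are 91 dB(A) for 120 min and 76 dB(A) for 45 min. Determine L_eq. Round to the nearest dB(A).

The energy average is taken in the linear domain: L_eq = 10·log₁₀[(Σ tᵢ·10^(Lᵢ/10))/T], T = 165 min.
Σ tᵢ·10^(Lᵢ/10) = 120·10^(91/10) + 45·10^(76/10) = 1.529e+11.
L_eq = 10·log₁₀(1.529e+11/165) = 89.67 dB(A).

90 dB(A)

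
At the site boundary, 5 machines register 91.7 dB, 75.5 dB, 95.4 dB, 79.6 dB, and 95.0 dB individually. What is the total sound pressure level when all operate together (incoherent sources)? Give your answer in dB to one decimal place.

For uncorrelated sources the intensities add, so convert each level to linear form, sum, and take 10·log₁₀ of the total.
Σ 10^(L/10) = 10^(91.7/10) + 10^(75.5/10) + 10^(95.4/10) + 10^(79.6/10) + 10^(95.0/10) = 8.235e+09.
L_total = 10·log₁₀(8.235e+09) = 99.16 dB.

99.2 dB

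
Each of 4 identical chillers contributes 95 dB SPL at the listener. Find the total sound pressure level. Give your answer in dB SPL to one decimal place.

101.0 dB SPL

L_total = L₁ + 10·log₁₀ N for N identical incoherent sources.
L_total = 95 + 10·log₁₀(4) = 95 + 6.021 = 101.02 dB SPL.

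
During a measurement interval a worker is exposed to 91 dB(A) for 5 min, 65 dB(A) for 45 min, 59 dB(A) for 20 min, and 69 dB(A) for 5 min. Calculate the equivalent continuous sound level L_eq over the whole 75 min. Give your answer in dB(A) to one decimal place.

Weight each interval's intensity by its duration and average over T = 75 min:
Σ tᵢ·10^(Lᵢ/10) = 5·10^(91/10) + 45·10^(65/10) + 20·10^(59/10) + 5·10^(69/10) = 6.493e+09.
L_eq = 10·log₁₀(6.493e+09/75) = 79.37 dB(A).

79.4 dB(A)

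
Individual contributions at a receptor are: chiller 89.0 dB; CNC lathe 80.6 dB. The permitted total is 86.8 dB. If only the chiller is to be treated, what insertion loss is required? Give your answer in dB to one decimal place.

Everything except the chiller sums to 10^(80.6/10) = 1.148e+08 in linear terms, 80.60 dB.
To meet 86.8 dB overall, the treated chiller may contribute at most 10^(86.8/10) − 1.148e+08 = 3.638e+08, i.e. 85.61 dB.
So the chiller must be reduced from 89.0 to 85.61 dB: IL = 3.39 dB.

3.4 dB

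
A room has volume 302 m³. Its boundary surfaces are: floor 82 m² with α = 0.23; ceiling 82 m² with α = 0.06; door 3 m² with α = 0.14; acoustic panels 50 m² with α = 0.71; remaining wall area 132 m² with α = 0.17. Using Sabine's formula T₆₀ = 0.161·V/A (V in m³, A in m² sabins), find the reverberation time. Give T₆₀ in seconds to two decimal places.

Summing Sᵢαᵢ: 82·0.23 + 82·0.06 + 3·0.14 + 50·0.71 + 132·0.17 = 82.14 m².
T₆₀ = 0.161 × 302 / 82.14 = 0.592 s.

0.59 s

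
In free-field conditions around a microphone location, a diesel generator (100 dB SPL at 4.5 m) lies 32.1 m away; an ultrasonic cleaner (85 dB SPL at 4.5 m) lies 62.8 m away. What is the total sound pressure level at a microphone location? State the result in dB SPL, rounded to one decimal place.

83.0 dB SPL

Apply inverse-square spreading to bring every level to the receiver, then sum 10^(L/10).
diesel generator: 100 − 20·log₁₀(32.1/4.5) = 100 − 17.07 = 82.93 dB SPL.
ultrasonic cleaner: 85 − 20·log₁₀(62.8/4.5) = 85 − 22.89 = 62.11 dB SPL.
Σ 10^(L/10) = 1.981e+08 → L_total = 10·log₁₀(1.981e+08) = 82.97 dB SPL.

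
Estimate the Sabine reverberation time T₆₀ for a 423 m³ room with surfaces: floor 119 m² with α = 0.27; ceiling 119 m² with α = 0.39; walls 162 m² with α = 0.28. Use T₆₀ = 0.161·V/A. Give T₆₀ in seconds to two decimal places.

Total absorption A = 119·0.27 + 119·0.39 + 162·0.28 = 123.90 m² sabins.
T₆₀ = 0.161·V/A = 0.161·423/123.90 = 0.550 s.

0.55 s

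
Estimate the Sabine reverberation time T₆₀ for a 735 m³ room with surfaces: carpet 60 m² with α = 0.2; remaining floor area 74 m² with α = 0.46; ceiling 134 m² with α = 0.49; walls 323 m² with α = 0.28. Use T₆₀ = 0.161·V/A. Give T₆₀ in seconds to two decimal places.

Summing Sᵢαᵢ: 60·0.2 + 74·0.46 + 134·0.49 + 323·0.28 = 202.14 m².
T₆₀ = 0.161·V/A = 0.161·735/202.14 = 0.585 s.

0.59 s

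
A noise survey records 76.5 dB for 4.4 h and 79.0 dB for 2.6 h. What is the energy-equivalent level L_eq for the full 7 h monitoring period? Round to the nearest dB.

78 dB

The energy average is taken in the linear domain: L_eq = 10·log₁₀[(Σ tᵢ·10^(Lᵢ/10))/T], T = 7 h.
Σ tᵢ·10^(Lᵢ/10) = 4.4·10^(76.5/10) + 2.6·10^(79.0/10) = 4.031e+08.
L_eq = 10·log₁₀(4.031e+08/7) = 77.60 dB.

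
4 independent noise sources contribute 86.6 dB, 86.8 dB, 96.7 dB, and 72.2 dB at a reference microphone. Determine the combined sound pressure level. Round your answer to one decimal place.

97.5 dB

Incoherent sources combine by intensity addition: L_total = 10·log₁₀(Σ 10^(L_i/10)).
Σ 10^(L/10) = 10^(86.6/10) + 10^(86.8/10) + 10^(96.7/10) + 10^(72.2/10) = 5.630e+09.
L_total = 10·log₁₀(5.630e+09) = 97.50 dB.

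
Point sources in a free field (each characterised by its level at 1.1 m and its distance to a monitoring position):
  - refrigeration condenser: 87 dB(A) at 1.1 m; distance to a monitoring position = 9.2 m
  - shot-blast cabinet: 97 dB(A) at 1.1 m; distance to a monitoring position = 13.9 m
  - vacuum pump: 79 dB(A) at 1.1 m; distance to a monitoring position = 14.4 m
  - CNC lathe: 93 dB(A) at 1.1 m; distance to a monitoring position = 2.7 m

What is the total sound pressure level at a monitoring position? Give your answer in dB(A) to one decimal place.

85.7 dB(A)

First find each source's level at the receiver (point-source: −20·log₁₀(r/r_ref)), then combine on an intensity basis.
refrigeration condenser: 87 − 20·log₁₀(9.2/1.1) = 87 − 18.45 = 68.55 dB(A).
shot-blast cabinet: 97 − 20·log₁₀(13.9/1.1) = 97 − 22.03 = 74.97 dB(A).
vacuum pump: 79 − 20·log₁₀(14.4/1.1) = 79 − 22.34 = 56.66 dB(A).
CNC lathe: 93 − 20·log₁₀(2.7/1.1) = 93 − 7.80 = 85.20 dB(A).
Σ 10^(L/10) = 3.702e+08 → L_total = 10·log₁₀(3.702e+08) = 85.68 dB(A).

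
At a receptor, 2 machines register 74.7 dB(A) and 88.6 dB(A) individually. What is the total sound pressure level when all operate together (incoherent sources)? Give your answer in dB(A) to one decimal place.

88.8 dB(A)

Incoherent sources combine by intensity addition: L_total = 10·log₁₀(Σ 10^(L_i/10)).
Σ 10^(L/10) = 10^(74.7/10) + 10^(88.6/10) = 7.539e+08.
L_total = 10·log₁₀(7.539e+08) = 88.77 dB(A).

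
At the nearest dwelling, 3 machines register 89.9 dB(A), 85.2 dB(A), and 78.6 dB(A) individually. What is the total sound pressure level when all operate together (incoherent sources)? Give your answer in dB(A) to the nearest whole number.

For uncorrelated sources the intensities add, so convert each level to linear form, sum, and take 10·log₁₀ of the total.
Σ 10^(L/10) = 10^(89.9/10) + 10^(85.2/10) + 10^(78.6/10) = 1.381e+09.
L_total = 10·log₁₀(1.381e+09) = 91.40 dB(A).

91 dB(A)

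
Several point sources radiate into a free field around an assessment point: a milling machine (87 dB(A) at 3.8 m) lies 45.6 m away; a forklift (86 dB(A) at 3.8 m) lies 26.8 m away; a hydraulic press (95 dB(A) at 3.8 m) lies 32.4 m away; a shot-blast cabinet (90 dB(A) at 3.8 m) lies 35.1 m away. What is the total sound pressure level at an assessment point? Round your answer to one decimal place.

Propagate each source to the receiver with L = L_ref − 20·log₁₀(r/r_ref), then add intensities.
milling machine: 87 − 20·log₁₀(45.6/3.8) = 87 − 21.58 = 65.42 dB(A).
forklift: 86 − 20·log₁₀(26.8/3.8) = 86 − 16.97 = 69.03 dB(A).
hydraulic press: 95 − 20·log₁₀(32.4/3.8) = 95 − 18.62 = 76.38 dB(A).
shot-blast cabinet: 90 − 20·log₁₀(35.1/3.8) = 90 − 19.31 = 70.69 dB(A).
Σ 10^(L/10) = 6.670e+07 → L_total = 10·log₁₀(6.670e+07) = 78.24 dB(A).

78.2 dB(A)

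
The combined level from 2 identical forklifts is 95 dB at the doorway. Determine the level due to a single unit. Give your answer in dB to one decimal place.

92.0 dB

For N identical incoherent sources L_total = L₁ + 10·log₁₀ N, so L₁ = 95 − 10·log₁₀(2) = 95 − 3.010.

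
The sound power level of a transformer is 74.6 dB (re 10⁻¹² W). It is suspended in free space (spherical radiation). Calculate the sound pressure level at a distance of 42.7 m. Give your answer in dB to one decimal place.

L_p = L_w − 10·log₁₀(4π·r²) with r = 42.7 m.
4π·r² = 2.291e+04 m², 10·log₁₀ of that is 43.601 dB.
L_p = 74.6 − 43.601 = 31.00 dB.

31.0 dB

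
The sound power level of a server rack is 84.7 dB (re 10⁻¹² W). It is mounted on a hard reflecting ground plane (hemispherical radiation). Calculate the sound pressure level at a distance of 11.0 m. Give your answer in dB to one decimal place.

Free-field hemispherical radiation: L_p = L_w − 10·log₁₀(2π·r²), r = 11.0 m.
2π·r² = 760.3 m², 10·log₁₀ of that is 28.810 dB.
L_p = 84.7 − 28.810 = 55.89 dB.

55.9 dB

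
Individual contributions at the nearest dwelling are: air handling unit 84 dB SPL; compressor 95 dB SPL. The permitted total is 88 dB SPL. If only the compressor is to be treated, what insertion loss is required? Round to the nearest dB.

9 dB

Fixed contribution from the other source: Σ 10^(L/10) = 10^(84/10) = 2.512e+08 (84.00 dB SPL).
To meet 88 dB SPL overall, the treated compressor may contribute at most 10^(88/10) − 2.512e+08 = 3.798e+08, i.e. 85.80 dB SPL.
So the compressor must be reduced from 95 to 85.80 dB SPL: IL = 9.20 dB.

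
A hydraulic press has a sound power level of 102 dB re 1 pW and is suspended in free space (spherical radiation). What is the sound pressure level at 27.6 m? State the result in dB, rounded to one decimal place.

62.2 dB

The power spreads over a sphere of area 4π·r², so L_p = L_w − 10·log₁₀(4π·r²).
4π·r² = 9573 m², 10·log₁₀ of that is 39.810 dB.
L_p = 102 − 39.810 = 62.19 dB.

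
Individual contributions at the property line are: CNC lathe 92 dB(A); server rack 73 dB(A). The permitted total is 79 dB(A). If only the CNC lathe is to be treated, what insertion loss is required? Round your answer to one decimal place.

Everything except the CNC lathe sums to 10^(73/10) = 1.995e+07 in linear terms, 73.00 dB(A).
The limit corresponds to 10^(79/10) = 7.943e+07; subtracting the fixed part leaves 5.948e+07 for the CNC lathe, i.e. 77.74 dB(A).
So the CNC lathe must be reduced from 92 to 77.74 dB(A): IL = 14.26 dB.

14.3 dB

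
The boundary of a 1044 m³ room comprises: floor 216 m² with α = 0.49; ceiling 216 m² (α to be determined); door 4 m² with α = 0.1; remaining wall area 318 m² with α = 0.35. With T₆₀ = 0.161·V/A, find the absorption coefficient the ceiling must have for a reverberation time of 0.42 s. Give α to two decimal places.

0.85

A = 0.161·V/T₆₀ = 0.161·1044/0.42 = 400.20 m² sabins.
Absorption from the other surfaces = 216·0.49 + 4·0.1 + 318·0.35 = 217.54 m², so the ceiling must supply 182.66 m² over 216 m².
α = 182.66/216 = 0.846.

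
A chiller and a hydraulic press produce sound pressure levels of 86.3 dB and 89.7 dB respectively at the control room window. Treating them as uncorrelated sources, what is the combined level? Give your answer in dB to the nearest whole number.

91 dB

Incoherent sources combine by intensity addition: L_total = 10·log₁₀(Σ 10^(L_i/10)).
Σ 10^(L/10) = 10^(86.3/10) + 10^(89.7/10) = 1.360e+09.
L_total = 10·log₁₀(1.360e+09) = 91.33 dB.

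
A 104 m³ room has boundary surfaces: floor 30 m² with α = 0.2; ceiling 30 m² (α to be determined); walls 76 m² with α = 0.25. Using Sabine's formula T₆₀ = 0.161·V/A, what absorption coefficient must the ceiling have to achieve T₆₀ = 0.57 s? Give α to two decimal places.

0.15

Required total absorption A = 0.161·104/0.57 = 29.38 m².
Absorption from the other surfaces = 30·0.2 + 76·0.25 = 25.00 m², so the ceiling must supply 4.38 m² over 30 m².
α = 4.38/30 = 0.146.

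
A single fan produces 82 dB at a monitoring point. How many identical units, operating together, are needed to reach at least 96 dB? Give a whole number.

N identical sources give L₁ + 10·log₁₀ N, so require 10·log₁₀ N ≥ 96 − 82 = 14.0 dB.
N ≥ 10^(14.0/10) = 25.119, so N = 26.

26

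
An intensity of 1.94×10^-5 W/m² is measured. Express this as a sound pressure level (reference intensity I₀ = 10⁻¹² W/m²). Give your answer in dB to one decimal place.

I/I₀ = 1.94×10^-5/10⁻¹² = 1.94×10^7, and L = 10·log₁₀(I/I₀).
L = 10·(0.2878 + 7) = 72.88 dB.

72.9 dB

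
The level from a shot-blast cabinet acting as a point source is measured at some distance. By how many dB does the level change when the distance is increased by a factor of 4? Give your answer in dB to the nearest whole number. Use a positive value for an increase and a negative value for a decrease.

-12 dB

With spherical spreading the level changes by −20·log₁₀(r₂/r₁).
ΔL = −20·log₁₀(4) = -12.04 dB.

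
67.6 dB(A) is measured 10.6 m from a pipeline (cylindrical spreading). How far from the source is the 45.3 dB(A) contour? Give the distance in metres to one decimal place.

1800.1 m

The 22.3 dB drop corresponds to a distance ratio of 10^(22.3/10) for a line source.
r₂ = 10.6·10^((67.6−45.3)/10) = 10.6·10^(22.3/10) = 1800.14 m.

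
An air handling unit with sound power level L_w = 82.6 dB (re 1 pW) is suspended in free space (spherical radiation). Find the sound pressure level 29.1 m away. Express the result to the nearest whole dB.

42 dB

The power spreads over a sphere of area 4π·r², so L_p = L_w − 10·log₁₀(4π·r²).
4π·r² = 1.064e+04 m², 10·log₁₀ of that is 40.270 dB.
L_p = 82.6 − 40.270 = 42.33 dB.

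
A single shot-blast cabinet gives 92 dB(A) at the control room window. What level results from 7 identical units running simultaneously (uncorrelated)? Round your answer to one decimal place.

L_total = L₁ + 10·log₁₀ N for N identical incoherent sources.
L_total = 92 + 10·log₁₀(7) = 92 + 8.451 = 100.45 dB(A).

100.5 dB(A)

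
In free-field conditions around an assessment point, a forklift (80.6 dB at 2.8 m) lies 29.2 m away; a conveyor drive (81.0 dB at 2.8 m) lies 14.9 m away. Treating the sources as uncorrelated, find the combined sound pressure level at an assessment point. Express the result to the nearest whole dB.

67 dB

Apply inverse-square spreading to bring every level to the receiver, then sum 10^(L/10).
forklift: 80.6 − 20·log₁₀(29.2/2.8) = 80.6 − 20.36 = 60.24 dB.
conveyor drive: 81.0 − 20·log₁₀(14.9/2.8) = 81.0 − 14.52 = 66.48 dB.
Σ 10^(L/10) = 5.501e+06 → L_total = 10·log₁₀(5.501e+06) = 67.40 dB.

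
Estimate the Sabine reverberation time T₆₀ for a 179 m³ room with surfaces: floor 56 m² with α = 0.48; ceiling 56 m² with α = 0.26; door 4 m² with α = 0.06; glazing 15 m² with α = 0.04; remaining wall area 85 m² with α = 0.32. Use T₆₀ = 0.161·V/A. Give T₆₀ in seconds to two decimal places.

A = Σ Sᵢαᵢ = 56·0.48 + 56·0.26 + 4·0.06 + 15·0.04 + 85·0.32 = 69.48 m².
T₆₀ = 0.161·V/A = 0.161·179/69.48 = 0.415 s.

0.41 s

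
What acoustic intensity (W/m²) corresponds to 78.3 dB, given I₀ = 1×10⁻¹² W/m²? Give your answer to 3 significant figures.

6.76e-05 W/m²

L = 10·log₁₀(I/I₀) ⇒ I = I₀·10^(L/10) = 10⁻¹² × 10^7.83.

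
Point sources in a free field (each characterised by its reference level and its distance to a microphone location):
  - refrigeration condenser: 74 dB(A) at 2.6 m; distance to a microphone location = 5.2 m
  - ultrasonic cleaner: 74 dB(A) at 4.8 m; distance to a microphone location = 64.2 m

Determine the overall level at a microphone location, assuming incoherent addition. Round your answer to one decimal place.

68.1 dB(A)

Apply inverse-square spreading to bring every level to the receiver, then sum 10^(L/10).
refrigeration condenser: 74 − 20·log₁₀(5.2/2.6) = 74 − 6.02 = 67.98 dB(A).
ultrasonic cleaner: 74 − 20·log₁₀(64.2/4.8) = 74 − 22.53 = 51.47 dB(A).
Σ 10^(L/10) = 6.420e+06 → L_total = 10·log₁₀(6.420e+06) = 68.08 dB(A).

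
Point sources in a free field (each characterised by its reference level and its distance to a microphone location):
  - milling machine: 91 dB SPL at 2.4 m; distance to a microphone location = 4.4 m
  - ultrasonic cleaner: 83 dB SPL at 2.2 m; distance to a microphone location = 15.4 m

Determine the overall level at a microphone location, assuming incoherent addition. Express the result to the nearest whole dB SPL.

86 dB SPL

Apply inverse-square spreading to bring every level to the receiver, then sum 10^(L/10).
milling machine: 91 − 20·log₁₀(4.4/2.4) = 91 − 5.26 = 85.74 dB SPL.
ultrasonic cleaner: 83 − 20·log₁₀(15.4/2.2) = 83 − 16.90 = 66.10 dB SPL.
Σ 10^(L/10) = 3.786e+08 → L_total = 10·log₁₀(3.786e+08) = 85.78 dB SPL.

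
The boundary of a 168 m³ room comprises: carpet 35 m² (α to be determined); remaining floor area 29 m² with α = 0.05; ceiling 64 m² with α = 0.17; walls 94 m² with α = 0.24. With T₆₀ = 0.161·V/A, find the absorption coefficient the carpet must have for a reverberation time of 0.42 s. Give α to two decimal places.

0.84

A = 0.161·V/T₆₀ = 0.161·168/0.42 = 64.40 m² sabins.
Absorption from the other surfaces = 29·0.05 + 64·0.17 + 94·0.24 = 34.89 m², so the carpet must supply 29.51 m² over 35 m².
α = 29.51/35 = 0.843.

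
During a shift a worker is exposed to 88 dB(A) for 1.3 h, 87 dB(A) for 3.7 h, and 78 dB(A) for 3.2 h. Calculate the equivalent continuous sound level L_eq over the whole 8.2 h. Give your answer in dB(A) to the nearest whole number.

Weight each interval's intensity by its duration and average over T = 8.2 h:
Σ tᵢ·10^(Lᵢ/10) = 1.3·10^(88/10) + 3.7·10^(87/10) + 3.2·10^(78/10) = 2.877e+09.
L_eq = 10·log₁₀(2.877e+09/8.2) = 85.45 dB(A).

85 dB(A)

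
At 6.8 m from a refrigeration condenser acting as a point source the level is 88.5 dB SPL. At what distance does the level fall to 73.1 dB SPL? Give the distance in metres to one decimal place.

The 15.4 dB drop corresponds to a distance ratio of 10^(15.4/20) for a point source.
r₂ = 6.8·10^((88.5−73.1)/20) = 6.8·10^(15.4/20) = 40.04 m.

40.0 m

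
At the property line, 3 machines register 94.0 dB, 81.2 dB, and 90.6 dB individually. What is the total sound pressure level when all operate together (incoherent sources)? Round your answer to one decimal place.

Incoherent sources combine by intensity addition: L_total = 10·log₁₀(Σ 10^(L_i/10)).
Σ 10^(L/10) = 10^(94.0/10) + 10^(81.2/10) + 10^(90.6/10) = 3.792e+09.
L_total = 10·log₁₀(3.792e+09) = 95.79 dB.

95.8 dB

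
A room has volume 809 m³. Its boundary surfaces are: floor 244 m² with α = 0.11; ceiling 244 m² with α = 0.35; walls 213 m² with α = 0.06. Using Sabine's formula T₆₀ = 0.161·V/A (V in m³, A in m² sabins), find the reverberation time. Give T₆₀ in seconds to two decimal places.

A = Σ Sᵢαᵢ = 244·0.11 + 244·0.35 + 213·0.06 = 125.02 m².
T₆₀ = 0.161 × 809 / 125.02 = 1.042 s.

1.04 s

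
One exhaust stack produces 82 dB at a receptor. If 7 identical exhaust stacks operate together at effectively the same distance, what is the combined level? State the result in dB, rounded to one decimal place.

With 7 equal, uncorrelated contributions the intensity is 7× that of one unit, giving a rise of 10·log₁₀ 7.
L_total = 82 + 10·log₁₀(7) = 82 + 8.451 = 90.45 dB.

90.5 dB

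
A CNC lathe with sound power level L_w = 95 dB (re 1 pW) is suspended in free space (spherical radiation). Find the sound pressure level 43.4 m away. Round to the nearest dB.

51 dB

L_p = L_w − 10·log₁₀(4π·r²) with r = 43.4 m.
4π·r² = 2.367e+04 m², 10·log₁₀ of that is 43.742 dB.
L_p = 95 − 43.742 = 51.26 dB.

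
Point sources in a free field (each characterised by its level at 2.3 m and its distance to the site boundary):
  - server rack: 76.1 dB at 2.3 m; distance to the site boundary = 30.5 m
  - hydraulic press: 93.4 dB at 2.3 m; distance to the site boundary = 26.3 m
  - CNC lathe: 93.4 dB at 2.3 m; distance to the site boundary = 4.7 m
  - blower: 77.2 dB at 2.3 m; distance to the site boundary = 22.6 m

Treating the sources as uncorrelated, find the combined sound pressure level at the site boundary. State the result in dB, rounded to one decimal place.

First find each source's level at the receiver (point-source: −20·log₁₀(r/r_ref)), then combine on an intensity basis.
server rack: 76.1 − 20·log₁₀(30.5/2.3) = 76.1 − 22.45 = 53.65 dB.
hydraulic press: 93.4 − 20·log₁₀(26.3/2.3) = 93.4 − 21.16 = 72.24 dB.
CNC lathe: 93.4 − 20·log₁₀(4.7/2.3) = 93.4 − 6.21 = 87.19 dB.
blower: 77.2 − 20·log₁₀(22.6/2.3) = 77.2 − 19.85 = 57.35 dB.
Σ 10^(L/10) = 5.414e+08 → L_total = 10·log₁₀(5.414e+08) = 87.34 dB.

87.3 dB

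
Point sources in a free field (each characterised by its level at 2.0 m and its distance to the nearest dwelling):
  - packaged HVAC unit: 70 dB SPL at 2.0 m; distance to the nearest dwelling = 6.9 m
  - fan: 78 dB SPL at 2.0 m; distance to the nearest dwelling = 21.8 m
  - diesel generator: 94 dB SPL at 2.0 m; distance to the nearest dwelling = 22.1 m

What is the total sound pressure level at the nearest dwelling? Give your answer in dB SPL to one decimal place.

73.4 dB SPL

Propagate each source to the receiver with L = L_ref − 20·log₁₀(r/r_ref), then add intensities.
packaged HVAC unit: 70 − 20·log₁₀(6.9/2.0) = 70 − 10.76 = 59.24 dB SPL.
fan: 78 − 20·log₁₀(21.8/2.0) = 78 − 20.75 = 57.25 dB SPL.
diesel generator: 94 − 20·log₁₀(22.1/2.0) = 94 − 20.87 = 73.13 dB SPL.
Σ 10^(L/10) = 2.194e+07 → L_total = 10·log₁₀(2.194e+07) = 73.41 dB SPL.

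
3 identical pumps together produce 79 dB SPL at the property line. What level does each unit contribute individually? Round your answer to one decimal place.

74.2 dB SPL

For N identical incoherent sources L_total = L₁ + 10·log₁₀ N, so L₁ = 79 − 10·log₁₀(3) = 79 − 4.771.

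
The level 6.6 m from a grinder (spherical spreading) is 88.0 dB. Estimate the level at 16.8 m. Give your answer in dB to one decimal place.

79.9 dB

For a point source, L₂ = L₁ − 20·log₁₀(r₂/r₁).
L₂ = 88.0 − 20·log₁₀(16.8/6.6) = 88.0 − 8.115 = 79.88 dB.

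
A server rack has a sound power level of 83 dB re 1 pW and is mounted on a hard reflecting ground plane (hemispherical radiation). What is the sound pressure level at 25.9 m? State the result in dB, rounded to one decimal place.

The power spreads over a hemisphere of area 2π·r², so L_p = L_w − 10·log₁₀(2π·r²).
2π·r² = 4215 m², 10·log₁₀ of that is 36.248 dB.
L_p = 83 − 36.248 = 46.75 dB.

46.8 dB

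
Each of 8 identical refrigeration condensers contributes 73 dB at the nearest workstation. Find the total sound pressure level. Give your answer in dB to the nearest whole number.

N identical incoherent sources raise the level by 10·log₁₀ N.
L_total = 73 + 10·log₁₀(8) = 73 + 9.031 = 82.03 dB.

82 dB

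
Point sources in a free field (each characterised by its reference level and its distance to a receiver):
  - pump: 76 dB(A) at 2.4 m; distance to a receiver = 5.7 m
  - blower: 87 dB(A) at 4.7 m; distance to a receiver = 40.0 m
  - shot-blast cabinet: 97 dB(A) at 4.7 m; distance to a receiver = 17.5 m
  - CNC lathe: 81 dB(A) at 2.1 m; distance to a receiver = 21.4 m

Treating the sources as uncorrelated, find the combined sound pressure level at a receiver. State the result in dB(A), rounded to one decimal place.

85.8 dB(A)

Apply inverse-square spreading to bring every level to the receiver, then sum 10^(L/10).
pump: 76 − 20·log₁₀(5.7/2.4) = 76 − 7.51 = 68.49 dB(A).
blower: 87 − 20·log₁₀(40.0/4.7) = 87 − 18.60 = 68.40 dB(A).
shot-blast cabinet: 97 − 20·log₁₀(17.5/4.7) = 97 − 11.42 = 85.58 dB(A).
CNC lathe: 81 − 20·log₁₀(21.4/2.1) = 81 − 20.16 = 60.84 dB(A).
Σ 10^(L/10) = 3.767e+08 → L_total = 10·log₁₀(3.767e+08) = 85.76 dB(A).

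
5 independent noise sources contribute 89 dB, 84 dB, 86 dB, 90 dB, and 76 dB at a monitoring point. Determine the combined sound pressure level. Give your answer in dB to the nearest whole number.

94 dB

Incoherent sources combine by intensity addition: L_total = 10·log₁₀(Σ 10^(L_i/10)).
Σ 10^(L/10) = 10^(89/10) + 10^(84/10) + 10^(86/10) + 10^(90/10) + 10^(76/10) = 2.483e+09.
L_total = 10·log₁₀(2.483e+09) = 93.95 dB.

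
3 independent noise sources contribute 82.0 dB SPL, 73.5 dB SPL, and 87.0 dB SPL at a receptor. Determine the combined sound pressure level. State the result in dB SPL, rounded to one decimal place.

88.3 dB SPL

Incoherent sources combine by intensity addition: L_total = 10·log₁₀(Σ 10^(L_i/10)).
Σ 10^(L/10) = 10^(82.0/10) + 10^(73.5/10) + 10^(87.0/10) = 6.821e+08.
L_total = 10·log₁₀(6.821e+08) = 88.34 dB SPL.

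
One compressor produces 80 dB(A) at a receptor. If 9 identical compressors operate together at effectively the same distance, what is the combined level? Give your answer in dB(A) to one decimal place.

N identical incoherent sources raise the level by 10·log₁₀ N.
L_total = 80 + 10·log₁₀(9) = 80 + 9.542 = 89.54 dB(A).

89.5 dB(A)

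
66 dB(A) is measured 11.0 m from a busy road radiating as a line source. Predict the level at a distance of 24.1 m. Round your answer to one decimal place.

62.6 dB(A)

Line-source attenuation: ΔL = 10·log₁₀(r₂/r₁) = 10·log₁₀(24.1/11.0) = 3.406 dB.
L₂ = 66 − 10·log₁₀(24.1/11.0) = 66 − 3.406 = 62.59 dB(A).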